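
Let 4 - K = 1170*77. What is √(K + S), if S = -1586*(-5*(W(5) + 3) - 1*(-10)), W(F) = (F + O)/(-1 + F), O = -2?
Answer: I*√304834/2 ≈ 276.06*I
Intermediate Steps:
W(F) = (-2 + F)/(-1 + F) (W(F) = (F - 2)/(-1 + F) = (-2 + F)/(-1 + F))
K = -90086 (K = 4 - 1170*77 = 4 - 1*90090 = 4 - 90090 = -90086)
S = 27755/2 (S = -1586*(-5*((-2 + 5)/(-1 + 5) + 3) - 1*(-10)) = -1586*(-5*(3/4 + 3) + 10) = -1586*(-5*((¼)*3 + 3) + 10) = -1586*(-5*(¾ + 3) + 10) = -1586*(-5*15/4 + 10) = -1586*(-75/4 + 10) = -1586*(-35/4) = 27755/2 ≈ 13878.)
√(K + S) = √(-90086 + 27755/2) = √(-152417/2) = I*√304834/2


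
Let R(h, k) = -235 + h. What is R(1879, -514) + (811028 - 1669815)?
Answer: -857143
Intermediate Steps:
R(1879, -514) + (811028 - 1669815) = (-235 + 1879) + (811028 - 1669815) = 1644 - 858787 = -857143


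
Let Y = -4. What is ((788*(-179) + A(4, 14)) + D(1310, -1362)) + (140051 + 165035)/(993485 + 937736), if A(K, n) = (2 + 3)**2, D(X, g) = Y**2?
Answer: -272323099345/1931221 ≈ -1.4101e+5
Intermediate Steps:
D(X, g) = 16 (D(X, g) = (-4)**2 = 16)
A(K, n) = 25 (A(K, n) = 5**2 = 25)
((788*(-179) + A(4, 14)) + D(1310, -1362)) + (140051 + 165035)/(993485 + 937736) = ((788*(-179) + 25) + 16) + (140051 + 165035)/(993485 + 937736) = ((-141052 + 25) + 16) + 305086/1931221 = (-141027 + 16) + 305086*(1/1931221) = -141011 + 305086/1931221 = -272323099345/1931221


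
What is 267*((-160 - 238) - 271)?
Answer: -178623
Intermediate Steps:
267*((-160 - 238) - 271) = 267*(-398 - 271) = 267*(-669) = -178623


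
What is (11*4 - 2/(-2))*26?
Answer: 1170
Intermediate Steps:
(11*4 - 2/(-2))*26 = (44 - ½*(-2))*26 = (44 + 1)*26 = 45*26 = 1170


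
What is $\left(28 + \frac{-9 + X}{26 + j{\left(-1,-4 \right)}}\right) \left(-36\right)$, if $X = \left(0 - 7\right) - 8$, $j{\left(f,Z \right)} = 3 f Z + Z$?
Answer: $- \frac{16704}{17} \approx -982.59$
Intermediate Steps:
$j{\left(f,Z \right)} = Z + 3 Z f$ ($j{\left(f,Z \right)} = 3 Z f + Z = Z + 3 Z f$)
$X = -15$ ($X = -7 - 8 = -15$)
$\left(28 + \frac{-9 + X}{26 + j{\left(-1,-4 \right)}}\right) \left(-36\right) = \left(28 + \frac{-9 - 15}{26 - 4 \left(1 + 3 \left(-1\right)\right)}\right) \left(-36\right) = \left(28 - \frac{24}{26 - 4 \left(1 - 3\right)}\right) \left(-36\right) = \left(28 - \frac{24}{26 - -8}\right) \left(-36\right) = \left(28 - \frac{24}{26 + 8}\right) \left(-36\right) = \left(28 - \frac{24}{34}\right) \left(-36\right) = \left(28 - \frac{12}{17}\right) \left(-36\right) = \frac{464}{17} \left(-36\right) = - \frac{16704}{17}$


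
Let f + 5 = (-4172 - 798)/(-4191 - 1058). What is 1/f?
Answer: -5249/21275 ≈ -0.24672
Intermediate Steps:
f = -21275/5249 (f = -5 + (-4172 - 798)/(-4191 - 1058) = -5 - 4970/(-5249) = -5 - 4970*(-1/5249) = -5 + 4970/5249 = -21275/5249 ≈ -4.0532)
1/f = 1/(-21275/5249) = -5249/21275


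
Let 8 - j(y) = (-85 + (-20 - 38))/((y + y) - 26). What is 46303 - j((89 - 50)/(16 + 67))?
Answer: 7408113/160 ≈ 46301.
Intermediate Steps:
j(y) = 8 + 143/(-26 + 2*y) (j(y) = 8 - (-85 + (-20 - 38))/((y + y) - 26) = 8 - (-85 - 58)/(2*y - 26) = 8 - (-143)/(-26 + 2*y) = 8 + 143/(-26 + 2*y))
46303 - j((89 - 50)/(16 + 67)) = 46303 - (-65 + 16*((89 - 50)/(16 + 67)))/(2*(-13 + (89 - 50)/(16 + 67))) = 46303 - (-65 + 16*(39/83))/(2*(-13 + 39/83)) = 46303 - (-65 + 624/83)/(2*(-1040/83)) = 46303 - (-83)*(-4771)/(2*1040*83) = 46303 - 1*367/160 = 46303 - 367/160 = 7408113/160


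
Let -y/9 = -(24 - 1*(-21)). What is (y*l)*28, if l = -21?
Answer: -238140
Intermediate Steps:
y = 405 (y = -(-9)*(24 - 1*(-21)) = -(-9)*(24 + 21) = -(-9)*45 = -9*(-45) = 405)
(y*l)*28 = (405*(-21))*28 = -8505*28 = -238140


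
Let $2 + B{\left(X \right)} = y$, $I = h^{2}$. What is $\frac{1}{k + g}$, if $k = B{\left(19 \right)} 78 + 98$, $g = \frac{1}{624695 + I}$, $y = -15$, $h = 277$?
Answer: $- \frac{701424}{861348671} \approx -0.00081433$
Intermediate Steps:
$I = 76729$ ($I = 277^{2} = 76729$)
$B{\left(X \right)} = -17$ ($B{\left(X \right)} = -2 - 15 = -17$)
$g = \frac{1}{701424}$ ($g = \frac{1}{624695 + 76729} = \frac{1}{701424} \approx 1.4257 \cdot 10^{-6}$)
$k = -1228$ ($k = \left(-17\right) 78 + 98 = -1326 + 98 = -1228$)
$\frac{1}{k + g} = \frac{1}{-1228 + \frac{1}{701424}} = \frac{1}{- \frac{861348671}{701424}} = - \frac{701424}{861348671}$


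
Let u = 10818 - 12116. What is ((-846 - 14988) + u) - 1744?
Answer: -18876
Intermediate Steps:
u = -1298
((-846 - 14988) + u) - 1744 = ((-846 - 14988) - 1298) - 1744 = (-15834 - 1298) - 1744 = -17132 - 1744 = -18876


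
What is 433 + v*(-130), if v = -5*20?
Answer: 13433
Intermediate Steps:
v = -100
433 + v*(-130) = 433 - 100*(-130) = 433 + 13000 = 13433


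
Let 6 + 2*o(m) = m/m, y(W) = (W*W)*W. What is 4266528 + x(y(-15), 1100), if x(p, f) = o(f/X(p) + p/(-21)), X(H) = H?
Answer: 8533051/2 ≈ 4.2665e+6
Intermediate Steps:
y(W) = W**3 (y(W) = W**2*W = W**3)
o(m) = -5/2 (o(m) = -3 + (m/m)/2 = -3 + (1/2)*1 = -3 + 1/2 = -5/2)
x(p, f) = -5/2
4266528 + x(y(-15), 1100) = 4266528 - 5/2 = 8533051/2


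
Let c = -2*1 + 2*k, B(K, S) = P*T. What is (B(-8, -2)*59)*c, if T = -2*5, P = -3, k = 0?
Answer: -3540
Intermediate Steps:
T = -10
B(K, S) = 30 (B(K, S) = -3*(-10) = 30)
c = -2 (c = -2*1 + 2*0 = -2 + 0 = -2)
(B(-8, -2)*59)*c = (30*59)*(-2) = 1770*(-2) = -3540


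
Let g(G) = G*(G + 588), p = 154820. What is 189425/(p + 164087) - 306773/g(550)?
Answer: 20729050389/199603891300 ≈ 0.10385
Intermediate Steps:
g(G) = G*(588 + G)
189425/(p + 164087) - 306773/g(550) = 189425/(154820 + 164087) - 306773*1/(550*(588 + 550)) = 189425/318907 - 306773/(550*1138) = 189425*(1/318907) - 306773/625900 = 189425/318907 - 306773*1/625900 = 189425/318907 - 306773/625900 = 20729050389/199603891300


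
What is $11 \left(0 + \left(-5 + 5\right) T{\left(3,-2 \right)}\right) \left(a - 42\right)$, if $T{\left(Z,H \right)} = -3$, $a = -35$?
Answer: $0$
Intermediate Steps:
$11 \left(0 + \left(-5 + 5\right) T{\left(3,-2 \right)}\right) \left(a - 42\right) = 11 \left(0 + \left(-5 + 5\right) \left(-3\right)\right) \left(-35 - 42\right) = 11 \left(0 + 0 \left(-3\right)\right) \left(-35 - 42\right) = 11 \left(0 + 0\right) \left(-77\right) = 11 \cdot 0 \left(-77\right) = 0 \left(-77\right) = 0$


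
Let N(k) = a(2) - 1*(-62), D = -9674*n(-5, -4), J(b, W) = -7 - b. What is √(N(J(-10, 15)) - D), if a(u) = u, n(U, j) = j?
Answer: 2*I*√9658 ≈ 196.55*I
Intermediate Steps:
D = 38696 (D = -9674*(-4) = 38696)
N(k) = 64 (N(k) = 2 - 1*(-62) = 2 + 62 = 64)
√(N(J(-10, 15)) - D) = √(64 - 1*38696) = √(64 - 38696) = √(-38632) = 2*I*√9658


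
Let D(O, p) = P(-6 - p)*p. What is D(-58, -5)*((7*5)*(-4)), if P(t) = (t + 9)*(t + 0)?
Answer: -5600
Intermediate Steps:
P(t) = t*(9 + t) (P(t) = (9 + t)*t = t*(9 + t))
D(O, p) = p*(-6 - p)*(3 - p) (D(O, p) = ((-6 - p)*(9 + (-6 - p)))*p = ((-6 - p)*(3 - p))*p = p*(-6 - p)*(3 - p))
D(-58, -5)*((7*5)*(-4)) = (-5*(-3 - 5)*(6 - 5))*((7*5)*(-4)) = (-5*(-8)*1)*(35*(-4)) = 40*(-140) = -5600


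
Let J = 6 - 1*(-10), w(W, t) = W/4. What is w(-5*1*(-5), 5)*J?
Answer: 100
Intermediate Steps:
w(W, t) = W/4 (w(W, t) = W*(¼) = W/4)
J = 16 (J = 6 + 10 = 16)
w(-5*1*(-5), 5)*J = ((-5*1*(-5))/4)*16 = ((-5*(-5))/4)*16 = ((¼)*25)*16 = (25/4)*16 = 100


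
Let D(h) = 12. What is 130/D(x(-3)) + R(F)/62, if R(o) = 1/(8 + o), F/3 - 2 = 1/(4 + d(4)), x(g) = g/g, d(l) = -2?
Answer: 62471/5766 ≈ 10.834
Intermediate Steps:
x(g) = 1
F = 15/2 (F = 6 + 3/(4 - 2) = 6 + 3/2 = 15/2 ≈ 7.5000)
130/D(x(-3)) + R(F)/62 = 130/12 + 1/((8 + 15/2)*62) = 130*(1/12) + (1/62)/(31/2) = 65/6 + (2/31)*(1/62) = 65/6 + 1/961 = 62471/5766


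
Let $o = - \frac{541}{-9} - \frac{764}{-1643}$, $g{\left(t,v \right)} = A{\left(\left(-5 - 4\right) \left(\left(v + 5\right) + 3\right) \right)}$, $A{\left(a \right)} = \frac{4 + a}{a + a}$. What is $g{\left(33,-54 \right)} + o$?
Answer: $\frac{13849127}{226734} \approx 61.081$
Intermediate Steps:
$A{\left(a \right)} = \frac{4 + a}{2 a}$
$g{\left(t,v \right)} = \frac{-68 - 9 v}{2 \left(-72 - 9 v\right)}$ ($g{\left(t,v \right)} = \frac{4 + \left(-5 - 4\right) \left(\left(v + 5\right) + 3\right)}{2 \left(-5 - 4\right) \left(\left(v + 5\right) + 3\right)} = \frac{4 - 9 \left(\left(5 + v\right) + 3\right)}{2 \left(- 9 \left(\left(5 + v\right) + 3\right)\right)} = \frac{4 - 9 \left(8 + v\right)}{2 \left(- 9 \left(8 + v\right)\right)} = \frac{4 - \left(72 + 9 v\right)}{2 \left(-72 - 9 v\right)} = \frac{-68 - 9 v}{2 \left(-72 - 9 v\right)}$)
$o = \frac{895739}{14787}$ ($o = \left(-541\right) \left(- \frac{1}{9}\right) - - \frac{764}{1643} = \frac{541}{9} + \frac{764}{1643} = \frac{895739}{14787} \approx 60.576$)
$g{\left(33,-54 \right)} + o = \frac{68 + 9 \left(-54\right)}{18 \left(8 - 54\right)} + \frac{895739}{14787} = \frac{68 - 486}{18 \left(-46\right)} + \frac{895739}{14787} = \frac{1}{18} \left(- \frac{1}{46}\right) \left(-418\right) + \frac{895739}{14787} = \frac{209}{414} + \frac{895739}{14787} = \frac{13849127}{226734}$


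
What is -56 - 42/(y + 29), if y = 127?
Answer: -1463/26 ≈ -56.269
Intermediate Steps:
-56 - 42/(y + 29) = -56 - 42/(127 + 29) = -56 - 42/156 = -56 - 42*1/156 = -56 - 7/26 = -1463/26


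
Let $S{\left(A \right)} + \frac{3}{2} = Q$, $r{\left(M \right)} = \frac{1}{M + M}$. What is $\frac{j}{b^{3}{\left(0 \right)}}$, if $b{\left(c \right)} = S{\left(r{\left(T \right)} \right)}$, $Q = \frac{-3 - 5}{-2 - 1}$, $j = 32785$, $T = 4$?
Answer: $\frac{7081560}{343} \approx 20646.0$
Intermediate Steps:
$Q = \frac{8}{3}$ ($Q = - \frac{8}{-3} = \left(-8\right) \left(- \frac{1}{3}\right) = \frac{8}{3} \approx 2.6667$)
$r{\left(M \right)} = \frac{1}{2 M}$
$S{\left(A \right)} = \frac{7}{6}$ ($S{\left(A \right)} = - \frac{3}{2} + \frac{8}{3} = \frac{7}{6}$)
$b{\left(c \right)} = \frac{7}{6}$
$\frac{j}{b^{3}{\left(0 \right)}} = \frac{32785}{\left(\frac{7}{6}\right)^{3}} = \frac{32785}{\frac{343}{216}} = 32785 \cdot \frac{216}{343} = \frac{7081560}{343}$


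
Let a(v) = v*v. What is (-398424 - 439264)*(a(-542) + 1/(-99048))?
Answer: -3046748393557081/12381 ≈ -2.4608e+11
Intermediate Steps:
a(v) = v²
(-398424 - 439264)*(a(-542) + 1/(-99048)) = (-398424 - 439264)*((-542)² + 1/(-99048)) = -837688*(293764 - 1/99048) = -837688*29096736671/99048 = -3046748393557081/12381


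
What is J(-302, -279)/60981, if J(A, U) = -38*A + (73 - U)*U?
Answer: -86732/60981 ≈ -1.4223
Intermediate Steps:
J(A, U) = -38*A + U*(73 - U)
J(-302, -279)/60981 = (-1*(-279)² - 38*(-302) + 73*(-279))/60981 = (-1*77841 + 11476 - 20367)*(1/60981) = (-77841 + 11476 - 20367)*(1/60981) = -86732*1/60981 = -86732/60981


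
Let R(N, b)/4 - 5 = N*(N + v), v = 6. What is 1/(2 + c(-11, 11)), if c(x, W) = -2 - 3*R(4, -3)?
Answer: -1/540 ≈ -0.0018519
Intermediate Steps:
R(N, b) = 20 + 4*N*(6 + N) (R(N, b) = 20 + 4*(N*(N + 6)) = 20 + 4*(N*(6 + N)) = 20 + 4*N*(6 + N))
c(x, W) = -542 (c(x, W) = -2 - 3*(20 + 4*4² + 24*4) = -2 - 3*(20 + 4*16 + 96) = -2 - 3*(20 + 64 + 96) = -2 - 3*180 = -2 - 540 = -542)
1/(2 + c(-11, 11)) = 1/(2 - 542) = 1/(-540) = -1/540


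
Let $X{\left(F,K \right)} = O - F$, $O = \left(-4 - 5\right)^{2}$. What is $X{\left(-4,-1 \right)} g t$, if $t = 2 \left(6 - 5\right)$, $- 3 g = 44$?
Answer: $- \frac{7480}{3} \approx -2493.3$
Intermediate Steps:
$g = - \frac{44}{3}$ ($g = \left(- \frac{1}{3}\right) 44 = - \frac{44}{3} \approx -14.667$)
$t = 2$ ($t = 2 \cdot 1 = 2$)
$O = 81$ ($O = \left(-9\right)^{2} = 81$)
$X{\left(F,K \right)} = 81 - F$
$X{\left(-4,-1 \right)} g t = \left(81 - -4\right) \left(- \frac{44}{3}\right) 2 = \left(81 + 4\right) \left(- \frac{44}{3}\right) 2 = 85 \left(- \frac{44}{3}\right) 2 = \left(- \frac{3740}{3}\right) 2 = - \frac{7480}{3}$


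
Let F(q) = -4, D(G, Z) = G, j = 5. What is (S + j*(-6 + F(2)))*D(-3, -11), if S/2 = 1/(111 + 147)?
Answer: 6449/43 ≈ 149.98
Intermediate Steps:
S = 1/129 (S = 2/(111 + 147) = 2/258 = 2*(1/258) = 1/129 ≈ 0.0077519)
(S + j*(-6 + F(2)))*D(-3, -11) = (1/129 + 5*(-6 - 4))*(-3) = (1/129 + 5*(-10))*(-3) = (1/129 - 50)*(-3) = -6449/129*(-3) = 6449/43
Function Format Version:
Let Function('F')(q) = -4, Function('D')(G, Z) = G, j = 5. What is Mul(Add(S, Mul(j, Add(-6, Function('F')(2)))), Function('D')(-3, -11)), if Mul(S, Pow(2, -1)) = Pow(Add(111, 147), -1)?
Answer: Rational(6449, 43) ≈ 149.98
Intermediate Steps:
S = Rational(1, 129) (S = Mul(2, Pow(Add(111, 147), -1)) = Mul(2, Pow(258, -1)) = Mul(2, Rational(1, 258)) = Rational(1, 129) ≈ 0.0077519)
Mul(Add(S, Mul(j, Add(-6, Function('F')(2)))), Function('D')(-3, -11)) = Mul(Add(Rational(1, 129), Mul(5, Add(-6, -4))), -3) = Mul(Add(Rational(1, 129), Mul(5, -10)), -3) = Mul(Add(Rational(1, 129), -50), -3) = Mul(Rational(-6449, 129), -3) = Rational(6449, 43)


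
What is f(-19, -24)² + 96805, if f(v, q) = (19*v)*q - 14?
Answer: 74919305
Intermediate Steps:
f(v, q) = -14 + 19*q*v (f(v, q) = 19*q*v - 14 = -14 + 19*q*v)
f(-19, -24)² + 96805 = (-14 + 19*(-24)*(-19))² + 96805 = (-14 + 8664)² + 96805 = 8650² + 96805 = 74822500 + 96805 = 74919305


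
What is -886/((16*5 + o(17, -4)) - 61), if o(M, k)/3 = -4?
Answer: -886/7 ≈ -126.57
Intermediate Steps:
o(M, k) = -12 (o(M, k) = 3*(-4) = -12)
-886/((16*5 + o(17, -4)) - 61) = -886/((16*5 - 12) - 61) = -886/((80 - 12) - 61) = -886/(68 - 61) = -886/7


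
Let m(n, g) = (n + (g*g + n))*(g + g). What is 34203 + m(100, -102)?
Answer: -2129013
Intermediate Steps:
m(n, g) = 2*g*(g² + 2*n) (m(n, g) = (n + (g² + n))*(2*g) = (n + (n + g²))*(2*g) = (g² + 2*n)*(2*g) = 2*g*(g² + 2*n))
34203 + m(100, -102) = 34203 + 2*(-102)*((-102)² + 2*100) = 34203 + 2*(-102)*(10404 + 200) = 34203 + 2*(-102)*10604 = 34203 - 2163216 = -2129013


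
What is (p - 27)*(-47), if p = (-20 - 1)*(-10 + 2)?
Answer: -6627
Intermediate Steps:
p = 168 (p = -21*(-8) = 168)
(p - 27)*(-47) = (168 - 27)*(-47) = 141*(-47) = -6627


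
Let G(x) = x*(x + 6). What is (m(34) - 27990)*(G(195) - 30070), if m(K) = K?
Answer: -255098500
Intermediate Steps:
G(x) = x*(6 + x)
(m(34) - 27990)*(G(195) - 30070) = (34 - 27990)*(195*(6 + 195) - 30070) = -27956*(195*201 - 30070) = -27956*(39195 - 30070) = -27956*9125 = -255098500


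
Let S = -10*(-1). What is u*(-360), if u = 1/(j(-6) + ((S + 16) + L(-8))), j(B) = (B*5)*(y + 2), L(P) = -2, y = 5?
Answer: 60/31 ≈ 1.9355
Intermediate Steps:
S = 10
j(B) = 35*B (j(B) = (B*5)*(5 + 2) = (5*B)*7 = 35*B)
u = -1/186 (u = 1/(35*(-6) + ((10 + 16) - 2)) = 1/(-210 + (26 - 2)) = 1/(-210 + 24) = 1/(-186) = -1/186 ≈ -0.0053763)
u*(-360) = -1/186*(-360) = 60/31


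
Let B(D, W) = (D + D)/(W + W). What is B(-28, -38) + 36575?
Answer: 694939/19 ≈ 36576.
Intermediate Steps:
B(D, W) = D/W (B(D, W) = (2*D)/((2*W)) = (2*D)*(1/(2*W)) = D/W)
B(-28, -38) + 36575 = -28/(-38) + 36575 = -28*(-1/38) + 36575 = 14/19 + 36575 = 694939/19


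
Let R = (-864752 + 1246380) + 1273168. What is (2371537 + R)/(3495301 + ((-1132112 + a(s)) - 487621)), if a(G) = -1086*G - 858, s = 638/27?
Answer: 36236997/16641434 ≈ 2.1775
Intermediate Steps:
s = 638/27 (s = 638*(1/27) = 638/27 ≈ 23.630)
a(G) = -858 - 1086*G
R = 1654796 (R = 381628 + 1273168 = 1654796)
(2371537 + R)/(3495301 + ((-1132112 + a(s)) - 487621)) = (2371537 + 1654796)/(3495301 + ((-1132112 + (-858 - 1086*638/27)) - 487621)) = 4026333/(3495301 + ((-1132112 + (-858 - 230956/9)) - 487621)) = 4026333/(3495301 + ((-1132112 - 238678/9) - 487621)) = 4026333/(3495301 + (-10427686/9 - 487621)) = 4026333/(3495301 - 14816275/9) = 4026333/(16641434/9) = 4026333*(9/16641434) = 36236997/16641434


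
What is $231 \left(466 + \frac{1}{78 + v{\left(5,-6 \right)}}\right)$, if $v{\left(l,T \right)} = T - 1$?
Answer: $\frac{7643097}{71} \approx 1.0765 \cdot 10^{5}$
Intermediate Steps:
$v{\left(l,T \right)} = -1 + T$
$231 \left(466 + \frac{1}{78 + v{\left(5,-6 \right)}}\right) = 231 \left(466 + \frac{1}{78 - 7}\right) = 231 \left(466 + \frac{1}{71}\right) = 231 \cdot \frac{33087}{71} = \frac{7643097}{71}$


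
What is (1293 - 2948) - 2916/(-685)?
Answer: -1130759/685 ≈ -1650.7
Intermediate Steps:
(1293 - 2948) - 2916/(-685) = -1655 - 2916*(-1/685) = -1655 + 2916/685 = -1130759/685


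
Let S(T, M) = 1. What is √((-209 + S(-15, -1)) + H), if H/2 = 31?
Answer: I*√146 ≈ 12.083*I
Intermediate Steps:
H = 62 (H = 2*31 = 62)
√((-209 + S(-15, -1)) + H) = √((-209 + 1) + 62) = √(-208 + 62) = √(-146) = I*√146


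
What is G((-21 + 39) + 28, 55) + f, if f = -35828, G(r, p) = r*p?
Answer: -33298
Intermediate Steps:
G(r, p) = p*r
G((-21 + 39) + 28, 55) + f = 55*((-21 + 39) + 28) - 35828 = 55*(18 + 28) - 35828 = 55*46 - 35828 = 2530 - 35828 = -33298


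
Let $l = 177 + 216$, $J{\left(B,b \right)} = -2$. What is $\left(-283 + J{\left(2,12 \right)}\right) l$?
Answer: $-112005$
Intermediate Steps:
$l = 393$
$\left(-283 + J{\left(2,12 \right)}\right) l = \left(-283 - 2\right) 393 = \left(-285\right) 393 = -112005$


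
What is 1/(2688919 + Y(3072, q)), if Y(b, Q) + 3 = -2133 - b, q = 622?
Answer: 1/2683711 ≈ 3.7262e-7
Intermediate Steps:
Y(b, Q) = -2136 - b (Y(b, Q) = -3 + (-2133 - b) = -2136 - b)
1/(2688919 + Y(3072, q)) = 1/(2688919 + (-2136 - 1*3072)) = 1/(2688919 + (-2136 - 3072)) = 1/(2688919 - 5208) = 1/2683711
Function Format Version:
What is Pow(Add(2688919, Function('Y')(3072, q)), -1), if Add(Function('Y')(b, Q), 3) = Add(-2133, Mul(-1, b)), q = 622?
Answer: Rational(1, 2683711) ≈ 3.7262e-7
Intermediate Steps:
Function('Y')(b, Q) = Add(-2136, Mul(-1, b)) (Function('Y')(b, Q) = Add(-3, Add(-2133, Mul(-1, b))) = Add(-2136, Mul(-1, b)))
Pow(Add(2688919, Function('Y')(3072, q)), -1) = Pow(Add(2688919, Add(-2136, Mul(-1, 3072))), -1) = Pow(Add(2688919, Add(-2136, -3072)), -1) = Pow(Add(2688919, -5208), -1) = Pow(2683711, -1) = Rational(1, 2683711)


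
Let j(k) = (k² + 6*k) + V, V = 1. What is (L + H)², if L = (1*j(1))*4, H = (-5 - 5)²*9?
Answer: 868624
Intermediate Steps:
j(k) = 1 + k² + 6*k (j(k) = (k² + 6*k) + 1 = 1 + k² + 6*k)
H = 900 (H = (-10)²*9 = 100*9 = 900)
L = 32 (L = (1*(1 + 1² + 6*1))*4 = (1*(1 + 1 + 6))*4 = (1*8)*4 = 8*4 = 32)
(L + H)² = (32 + 900)² = 932² = 868624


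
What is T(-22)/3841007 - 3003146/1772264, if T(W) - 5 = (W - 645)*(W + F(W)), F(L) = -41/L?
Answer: -63312110122115/37440031364164 ≈ -1.6910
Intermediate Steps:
T(W) = 5 + (-645 + W)*(W - 41/W) (T(W) = 5 + (W - 645)*(W - 41/W) = 5 + (-645 + W)*(W - 41/W))
T(-22)/3841007 - 3003146/1772264 = (-36 + (-22)² - 645*(-22) + 26445/(-22))/3841007 - 3003146/1772264 = (-36 + 484 + 14190 + 26445*(-1/22))*(1/3841007) - 3003146*1/1772264 = (-36 + 484 + 14190 - 26445/22)*(1/3841007) - 1501573/886132 = (295591/22)*(1/3841007) - 1501573/886132 = 295591/84502154 - 1501573/886132 = -63312110122115/37440031364164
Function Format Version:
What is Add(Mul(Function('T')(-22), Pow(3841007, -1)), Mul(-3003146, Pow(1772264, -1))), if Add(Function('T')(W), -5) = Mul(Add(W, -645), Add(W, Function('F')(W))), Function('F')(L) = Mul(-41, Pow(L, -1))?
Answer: Rational(-63312110122115, 37440031364164) ≈ -1.6910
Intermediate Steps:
Function('T')(W) = Add(5, Mul(Add(-645, W), Add(W, Mul(-41, Pow(W, -1))))) (Function('T')(W) = Add(5, Mul(Add(W, -645), Add(W, Mul(-41, Pow(W, -1))))) = Add(5, Mul(Add(-645, W), Add(W, Mul(-41, Pow(W, -1))))))
Add(Mul(Function('T')(-22), Pow(3841007, -1)), Mul(-3003146, Pow(1772264, -1))) = Add(Mul(Add(-36, Pow(-22, 2), Mul(-645, -22), Mul(26445, Pow(-22, -1))), Pow(3841007, -1)), Mul(-3003146, Pow(1772264, -1))) = Add(Mul(Add(-36, 484, 14190, Mul(26445, Rational(-1, 22))), Rational(1, 3841007)), Mul(-3003146, Rational(1, 1772264))) = Add(Mul(Add(-36, 484, 14190, Rational(-26445, 22)), Rational(1, 3841007)), Rational(-1501573, 886132)) = Add(Mul(Rational(295591, 22), Rational(1, 3841007)), Rational(-1501573, 886132)) = Add(Rational(295591, 84502154), Rational(-1501573, 886132)) = Rational(-63312110122115, 37440031364164)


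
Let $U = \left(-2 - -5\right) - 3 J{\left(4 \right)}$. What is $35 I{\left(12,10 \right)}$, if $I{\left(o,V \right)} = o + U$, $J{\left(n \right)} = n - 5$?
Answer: $630$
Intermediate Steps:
$J{\left(n \right)} = -5 + n$
$U = 6$ ($U = \left(-2 - -5\right) - 3 \left(-5 + 4\right) = \left(-2 + 5\right) - -3 = 3 + 3 = 6$)
$I{\left(o,V \right)} = 6 + o$ ($I{\left(o,V \right)} = o + 6 = 6 + o$)
$35 I{\left(12,10 \right)} = 35 \left(6 + 12\right) = 35 \cdot 18 = 630$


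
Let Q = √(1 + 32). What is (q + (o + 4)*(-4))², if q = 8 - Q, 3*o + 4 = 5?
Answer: 1081/9 + 56*√33/3 ≈ 227.34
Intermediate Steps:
o = ⅓ (o = -4/3 + (⅓)*5 = -4/3 + 5/3 = ⅓ ≈ 0.33333)
Q = √33 ≈ 5.7446
q = 8 - √33 ≈ 2.2554
(q + (o + 4)*(-4))² = ((8 - √33) + (⅓ + 4)*(-4))² = ((8 - √33) + (13/3)*(-4))² = ((8 - √33) - 52/3)² = (-28/3 - √33)²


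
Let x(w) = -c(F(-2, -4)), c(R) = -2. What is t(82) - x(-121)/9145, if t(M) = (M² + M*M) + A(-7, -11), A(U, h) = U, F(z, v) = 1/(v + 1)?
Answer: 122917943/9145 ≈ 13441.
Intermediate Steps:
F(z, v) = 1/(1 + v)
x(w) = 2 (x(w) = -1*(-2) = 2)
t(M) = -7 + 2*M² (t(M) = (M² + M*M) - 7 = (M² + M²) - 7 = 2*M² - 7 = -7 + 2*M²)
t(82) - x(-121)/9145 = (-7 + 2*82²) - 2/9145 = (-7 + 2*6724) - 2/9145 = (-7 + 13448) - 1*2/9145 = 13441 - 2/9145 = 122917943/9145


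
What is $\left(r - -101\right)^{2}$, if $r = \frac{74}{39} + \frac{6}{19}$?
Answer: $\frac{5849343361}{549081} \approx 10653.0$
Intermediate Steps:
$r = \frac{1640}{741}$ ($r = 74 \cdot \frac{1}{39} + 6 \cdot \frac{1}{19} = \frac{74}{39} + \frac{6}{19} = \frac{1640}{741} \approx 2.2132$)
$\left(r - -101\right)^{2} = \left(\frac{1640}{741} - -101\right)^{2} = \left(\frac{1640}{741} + 101\right)^{2} = \left(\frac{76481}{741}\right)^{2} = \frac{5849343361}{549081}$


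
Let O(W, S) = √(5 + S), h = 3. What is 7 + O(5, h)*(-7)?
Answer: 7 - 14*√2 ≈ -12.799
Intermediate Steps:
7 + O(5, h)*(-7) = 7 + √(5 + 3)*(-7) = 7 + √8*(-7) = 7 + (2*√2)*(-7) = 7 - 14*√2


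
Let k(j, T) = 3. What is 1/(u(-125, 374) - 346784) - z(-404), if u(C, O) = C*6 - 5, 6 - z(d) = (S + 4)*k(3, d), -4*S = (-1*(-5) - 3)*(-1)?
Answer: 5213083/695078 ≈ 7.5000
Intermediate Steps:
S = ½ (S = -(-1*(-5) - 3)*(-1)/4 = -(5 - 3)*(-1)/4 = -(-1)/2 = -¼*(-2) = ½ ≈ 0.50000)
z(d) = -15/2 (z(d) = 6 - (½ + 4)*3 = 6 - 9*3/2 = 6 - 1*27/2 = 6 - 27/2 = -15/2)
u(C, O) = -5 + 6*C (u(C, O) = 6*C - 5 = -5 + 6*C)
1/(u(-125, 374) - 346784) - z(-404) = 1/((-5 + 6*(-125)) - 346784) - 1*(-15/2) = 1/((-5 - 750) - 346784) + 15/2 = 1/(-755 - 346784) + 15/2 = 1/(-347539) + 15/2 = -1/347539 + 15/2 = 5213083/695078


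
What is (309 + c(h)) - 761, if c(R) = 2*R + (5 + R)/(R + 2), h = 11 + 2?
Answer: -2124/5 ≈ -424.80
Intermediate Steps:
h = 13
c(R) = 2*R + (5 + R)/(2 + R)
(309 + c(h)) - 761 = (309 + (5 + 2*13**2 + 5*13)/(2 + 13)) - 761 = (309 + (5 + 2*169 + 65)/15) - 761 = (309 + (5 + 338 + 65)/15) - 761 = (309 + (1/15)*408) - 761 = (309 + 136/5) - 761 = 1681/5 - 761 = -2124/5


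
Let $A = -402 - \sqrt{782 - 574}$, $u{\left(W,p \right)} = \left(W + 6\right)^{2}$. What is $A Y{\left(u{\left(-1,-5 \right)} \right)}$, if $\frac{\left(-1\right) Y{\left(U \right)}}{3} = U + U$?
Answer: $60300 + 600 \sqrt{13} \approx 62463.0$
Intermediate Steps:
$u{\left(W,p \right)} = \left(6 + W\right)^{2}$
$Y{\left(U \right)} = - 6 U$ ($Y{\left(U \right)} = - 3 \left(U + U\right) = - 3 \cdot 2 U = - 6 U$)
$A = -402 - 4 \sqrt{13}$ ($A = -402 - \sqrt{208} = -402 - 4 \sqrt{13} \approx -416.42$)
$A Y{\left(u{\left(-1,-5 \right)} \right)} = \left(-402 - 4 \sqrt{13}\right) \left(- 6 \left(6 - 1\right)^{2}\right) = \left(-402 - 4 \sqrt{13}\right) \left(- 6 \cdot 5^{2}\right) = \left(-402 - 4 \sqrt{13}\right) \left(\left(-6\right) 25\right) = \left(-402 - 4 \sqrt{13}\right) \left(-150\right) = 60300 + 600 \sqrt{13}$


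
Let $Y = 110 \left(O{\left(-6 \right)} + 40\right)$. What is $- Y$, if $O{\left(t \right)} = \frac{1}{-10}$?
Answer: $-4389$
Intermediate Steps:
$O{\left(t \right)} = - \frac{1}{10}$
$Y = 4389$ ($Y = 110 \left(- \frac{1}{10} + 40\right) = 110 \cdot \frac{399}{10} = 4389$)
$- Y = \left(-1\right) 4389 = -4389$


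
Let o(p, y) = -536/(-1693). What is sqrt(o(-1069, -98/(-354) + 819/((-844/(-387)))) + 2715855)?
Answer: sqrt(7784317585343)/1693 ≈ 1648.0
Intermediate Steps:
o(p, y) = 536/1693 (o(p, y) = -536*(-1/1693) = 536/1693)
sqrt(o(-1069, -98/(-354) + 819/((-844/(-387)))) + 2715855) = sqrt(536/1693 + 2715855) = sqrt(4597943051/1693) = sqrt(7784317585343)/1693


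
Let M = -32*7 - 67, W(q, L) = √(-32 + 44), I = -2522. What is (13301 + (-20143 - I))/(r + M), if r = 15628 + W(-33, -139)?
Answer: -66255840/235223557 + 8640*√3/235223557 ≈ -0.28161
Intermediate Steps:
W(q, L) = 2*√3 (W(q, L) = √12 = 2*√3)
r = 15628 + 2*√3 ≈ 15631.
M = -291 (M = -224 - 67 = -291)
(13301 + (-20143 - I))/(r + M) = (13301 + (-20143 - 1*(-2522)))/((15628 + 2*√3) - 291) = (13301 + (-20143 + 2522))/(15337 + 2*√3) = (13301 - 17621)/(15337 + 2*√3) = -4320/(15337 + 2*√3)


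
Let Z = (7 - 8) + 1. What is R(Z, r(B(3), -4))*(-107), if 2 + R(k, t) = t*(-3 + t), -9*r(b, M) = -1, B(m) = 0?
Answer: 20116/81 ≈ 248.35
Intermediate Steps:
r(b, M) = ⅑ (r(b, M) = -⅑*(-1) = ⅑)
Z = 0 (Z = -1 + 1 = 0)
R(k, t) = -2 + t*(-3 + t)
R(Z, r(B(3), -4))*(-107) = (-2 + (⅑)² - 3*⅑)*(-107) = (-2 + 1/81 - ⅓)*(-107) = -188/81*(-107) = 20116/81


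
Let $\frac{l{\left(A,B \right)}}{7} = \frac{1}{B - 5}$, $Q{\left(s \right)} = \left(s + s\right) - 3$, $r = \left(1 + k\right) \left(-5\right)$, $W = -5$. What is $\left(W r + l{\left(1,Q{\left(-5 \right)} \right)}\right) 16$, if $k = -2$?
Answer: $- \frac{3656}{9} \approx -406.22$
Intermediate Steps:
$r = 5$ ($r = \left(1 - 2\right) \left(-5\right) = \left(-1\right) \left(-5\right) = 5$)
$Q{\left(s \right)} = -3 + 2 s$ ($Q{\left(s \right)} = 2 s - 3 = -3 + 2 s$)
$l{\left(A,B \right)} = \frac{7}{-5 + B}$ ($l{\left(A,B \right)} = \frac{7}{B - 5} = \frac{7}{-5 + B}$)
$\left(W r + l{\left(1,Q{\left(-5 \right)} \right)}\right) 16 = \left(\left(-5\right) 5 + \frac{7}{-5 + \left(-3 + 2 \left(-5\right)\right)}\right) 16 = \left(-25 + \frac{7}{-5 - 13}\right) 16 = \left(-25 + \frac{7}{-18}\right) 16 = \left(-25 + 7 \left(- \frac{1}{18}\right)\right) 16 = \left(-25 - \frac{7}{18}\right) 16 = \left(- \frac{457}{18}\right) 16 = - \frac{3656}{9}$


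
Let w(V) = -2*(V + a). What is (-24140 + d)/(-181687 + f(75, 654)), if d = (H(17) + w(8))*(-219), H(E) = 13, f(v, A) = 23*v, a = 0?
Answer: 23483/179962 ≈ 0.13049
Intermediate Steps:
w(V) = -2*V (w(V) = -2*(V + 0) = -2*V)
d = 657 (d = (13 - 2*8)*(-219) = (13 - 16)*(-219) = -3*(-219) = 657)
(-24140 + d)/(-181687 + f(75, 654)) = (-24140 + 657)/(-181687 + 23*75) = -23483/(-181687 + 1725) = -23483/(-179962) = -23483*(-1/179962) = 23483/179962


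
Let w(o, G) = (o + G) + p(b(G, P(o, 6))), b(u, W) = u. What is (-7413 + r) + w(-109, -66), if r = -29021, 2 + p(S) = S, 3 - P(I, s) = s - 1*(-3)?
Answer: -36677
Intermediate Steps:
P(I, s) = -s (P(I, s) = 3 - (s - 1*(-3)) = 3 - (s + 3) = 3 - (3 + s) = 3 + (-3 - s) = -s)
p(S) = -2 + S
w(o, G) = -2 + o + 2*G (w(o, G) = (o + G) + (-2 + G) = (G + o) + (-2 + G) = -2 + o + 2*G)
(-7413 + r) + w(-109, -66) = (-7413 - 29021) + (-2 - 109 + 2*(-66)) = -36434 + (-2 - 109 - 132) = -36434 - 243 = -36677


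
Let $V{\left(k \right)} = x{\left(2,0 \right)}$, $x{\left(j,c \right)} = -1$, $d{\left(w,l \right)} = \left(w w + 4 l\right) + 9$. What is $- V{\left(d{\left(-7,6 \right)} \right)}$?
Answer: $1$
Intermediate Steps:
$d{\left(w,l \right)} = 9 + w^{2} + 4 l$ ($d{\left(w,l \right)} = \left(w^{2} + 4 l\right) + 9 = 9 + w^{2} + 4 l$)
$V{\left(k \right)} = -1$
$- V{\left(d{\left(-7,6 \right)} \right)} = \left(-1\right) \left(-1\right) = 1$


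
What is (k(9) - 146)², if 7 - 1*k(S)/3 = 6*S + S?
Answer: 98596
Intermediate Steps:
k(S) = 21 - 21*S (k(S) = 21 - 3*(6*S + S) = 21 - 21*S)
(k(9) - 146)² = ((21 - 21*9) - 146)² = ((21 - 189) - 146)² = (-168 - 146)² = (-314)² = 98596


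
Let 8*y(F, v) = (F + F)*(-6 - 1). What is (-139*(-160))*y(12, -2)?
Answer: -467040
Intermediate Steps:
y(F, v) = -7*F/4 (y(F, v) = ((F + F)*(-6 - 1))/8 = ((2*F)*(-7))/8 = (-14*F)/8 = -7*F/4)
(-139*(-160))*y(12, -2) = (-139*(-160))*(-7/4*12) = 22240*(-21) = -467040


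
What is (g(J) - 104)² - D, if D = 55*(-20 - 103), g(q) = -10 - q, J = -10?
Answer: 17581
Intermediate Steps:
D = -6765 (D = 55*(-123) = -6765)
(g(J) - 104)² - D = ((-10 - 1*(-10)) - 104)² - 1*(-6765) = ((-10 + 10) - 104)² + 6765 = (0 - 104)² + 6765 = (-104)² + 6765 = 10816 + 6765 = 17581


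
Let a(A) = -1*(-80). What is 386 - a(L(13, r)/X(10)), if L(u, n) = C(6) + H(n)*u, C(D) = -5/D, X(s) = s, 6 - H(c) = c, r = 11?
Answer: 306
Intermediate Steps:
H(c) = 6 - c
L(u, n) = -5/6 + u*(6 - n) (L(u, n) = -5/6 + (6 - n)*u = -5*1/6 + u*(6 - n) = -5/6 + u*(6 - n))
a(A) = 80
386 - a(L(13, r)/X(10)) = 386 - 1*80 = 386 - 80 = 306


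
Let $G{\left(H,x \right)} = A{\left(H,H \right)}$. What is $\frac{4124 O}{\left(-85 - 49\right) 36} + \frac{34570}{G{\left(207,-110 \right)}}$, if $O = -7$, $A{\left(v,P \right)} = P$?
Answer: $\frac{1599457}{9246} \approx 172.99$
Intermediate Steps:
$G{\left(H,x \right)} = H$
$\frac{4124 O}{\left(-85 - 49\right) 36} + \frac{34570}{G{\left(207,-110 \right)}} = \frac{4124 \left(-7\right)}{\left(-85 - 49\right) 36} + \frac{34570}{207} = - \frac{28868}{\left(-134\right) 36} + 34570 \cdot \frac{1}{207} = - \frac{28868}{-4824} + \frac{34570}{207} = \left(-28868\right) \left(- \frac{1}{4824}\right) + \frac{34570}{207} = \frac{7217}{1206} + \frac{34570}{207} = \frac{1599457}{9246}$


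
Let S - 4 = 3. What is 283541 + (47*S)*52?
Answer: 300649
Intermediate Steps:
S = 7 (S = 4 + 3 = 7)
283541 + (47*S)*52 = 283541 + (47*7)*52 = 283541 + 329*52 = 283541 + 17108 = 300649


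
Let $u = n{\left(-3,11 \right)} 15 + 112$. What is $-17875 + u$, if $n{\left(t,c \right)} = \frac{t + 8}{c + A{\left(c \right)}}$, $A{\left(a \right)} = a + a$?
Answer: $- \frac{195368}{11} \approx -17761.0$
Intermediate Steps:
$A{\left(a \right)} = 2 a$
$n{\left(t,c \right)} = \frac{8 + t}{3 c}$ ($n{\left(t,c \right)} = \frac{t + 8}{c + 2 c} = \frac{8 + t}{3 c}$)
$u = \frac{1257}{11}$ ($u = \frac{8 - 3}{3 \cdot 11} \cdot 15 + 112 = \frac{1}{3} \cdot \frac{1}{11} \cdot 5 \cdot 15 + 112 = \frac{5}{33} \cdot 15 + 112 = \frac{25}{11} + 112 = \frac{1257}{11} \approx 114.27$)
$-17875 + u = -17875 + \frac{1257}{11} = - \frac{195368}{11}$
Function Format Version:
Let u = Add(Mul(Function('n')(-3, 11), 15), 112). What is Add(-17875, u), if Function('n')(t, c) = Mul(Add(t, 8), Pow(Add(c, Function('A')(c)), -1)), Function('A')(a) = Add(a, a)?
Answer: Rational(-195368, 11) ≈ -17761.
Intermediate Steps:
Function('A')(a) = Mul(2, a)
Function('n')(t, c) = Mul(Rational(1, 3), Pow(c, -1), Add(8, t)) (Function('n')(t, c) = Mul(Add(t, 8), Pow(Add(c, Mul(2, c)), -1)) = Mul(Add(8, t), Pow(Mul(3, c), -1)) = Mul(Add(8, t), Mul(Rational(1, 3), Pow(c, -1))) = Mul(Rational(1, 3), Pow(c, -1), Add(8, t)))
u = Rational(1257, 11) (u = Add(Mul(Mul(Rational(1, 3), Pow(11, -1), Add(8, -3)), 15), 112) = Add(Mul(Mul(Rational(1, 3), Rational(1, 11), 5), 15), 112) = Add(Mul(Rational(5, 33), 15), 112) = Add(Rational(25, 11), 112) = Rational(1257, 11) ≈ 114.27)
Add(-17875, u) = Add(-17875, Rational(1257, 11)) = Rational(-195368, 11)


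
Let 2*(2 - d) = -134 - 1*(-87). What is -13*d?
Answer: -663/2 ≈ -331.50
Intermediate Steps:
d = 51/2 (d = 2 - (-134 - 1*(-87))/2 = 2 - (-134 + 87)/2 = 2 - ½*(-47) = 2 + 47/2 = 51/2 ≈ 25.500)
-13*d = -13*51/2 = -663/2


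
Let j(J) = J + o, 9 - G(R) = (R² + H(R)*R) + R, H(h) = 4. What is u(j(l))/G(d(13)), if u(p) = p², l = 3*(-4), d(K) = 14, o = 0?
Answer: -144/257 ≈ -0.56031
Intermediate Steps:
G(R) = 9 - R² - 5*R (G(R) = 9 - ((R² + 4*R) + R) = 9 - (R² + 5*R) = 9 + (-R² - 5*R) = 9 - R² - 5*R)
l = -12
j(J) = J (j(J) = J + 0 = J)
u(j(l))/G(d(13)) = (-12)²/(9 - 1*14² - 5*14) = 144/(9 - 1*196 - 70) = 144/(9 - 196 - 70) = 144/(-257) = 144*(-1/257) = -144/257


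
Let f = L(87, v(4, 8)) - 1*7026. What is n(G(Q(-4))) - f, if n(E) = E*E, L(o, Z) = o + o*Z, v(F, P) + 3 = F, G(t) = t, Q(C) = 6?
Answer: 6888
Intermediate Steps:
v(F, P) = -3 + F
L(o, Z) = o + Z*o
n(E) = E**2
f = -6852 (f = 87*(1 + (-3 + 4)) - 1*7026 = 87*(1 + 1) - 7026 = 87*2 - 7026 = 174 - 7026 = -6852)
n(G(Q(-4))) - f = 6**2 - 1*(-6852) = 36 + 6852 = 6888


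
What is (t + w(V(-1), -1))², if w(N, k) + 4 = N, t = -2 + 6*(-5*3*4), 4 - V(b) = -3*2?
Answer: 126736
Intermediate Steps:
V(b) = 10 (V(b) = 4 - (-3)*2 = 4 - 1*(-6) = 4 + 6 = 10)
t = -362 (t = -2 + 6*(-15*4) = -2 + 6*(-60) = -2 - 360 = -362)
w(N, k) = -4 + N
(t + w(V(-1), -1))² = (-362 + (-4 + 10))² = (-362 + 6)² = (-356)² = 126736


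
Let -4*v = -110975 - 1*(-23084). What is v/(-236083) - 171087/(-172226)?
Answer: 73212906759/81319261516 ≈ 0.90031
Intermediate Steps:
v = 87891/4 (v = -(-110975 - 1*(-23084))/4 = -(-110975 + 23084)/4 = -¼*(-87891) = 87891/4 ≈ 21973.)
v/(-236083) - 171087/(-172226) = (87891/4)/(-236083) - 171087/(-172226) = (87891/4)*(-1/236083) - 171087*(-1/172226) = -87891/944332 + 171087/172226 = 73212906759/81319261516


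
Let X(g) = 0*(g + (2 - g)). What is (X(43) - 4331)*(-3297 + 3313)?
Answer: -69296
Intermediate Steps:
X(g) = 0 (X(g) = 0*2 = 0)
(X(43) - 4331)*(-3297 + 3313) = (0 - 4331)*(-3297 + 3313) = -4331*16 = -69296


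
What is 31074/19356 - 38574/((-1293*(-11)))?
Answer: -16926269/15294466 ≈ -1.1067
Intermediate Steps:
31074/19356 - 38574/((-1293*(-11))) = 31074*(1/19356) - 38574/14223 = 5179/3226 - 38574*1/14223 = 5179/3226 - 12858/4741 = -16926269/15294466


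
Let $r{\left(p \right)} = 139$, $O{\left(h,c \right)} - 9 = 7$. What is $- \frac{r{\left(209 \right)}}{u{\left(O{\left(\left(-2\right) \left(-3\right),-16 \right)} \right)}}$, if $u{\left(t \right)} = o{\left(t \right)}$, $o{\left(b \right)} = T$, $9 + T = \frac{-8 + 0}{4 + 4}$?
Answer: $\frac{139}{10} \approx 13.9$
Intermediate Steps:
$O{\left(h,c \right)} = 16$ ($O{\left(h,c \right)} = 9 + 7 = 16$)
$T = -10$ ($T = -9 + \frac{-8 + 0}{4 + 4} = -9 - \frac{8}{8} = -9 - 1 = -10$)
$o{\left(b \right)} = -10$
$u{\left(t \right)} = -10$
$- \frac{r{\left(209 \right)}}{u{\left(O{\left(\left(-2\right) \left(-3\right),-16 \right)} \right)}} = - \frac{139}{-10} = - \frac{139 \left(-1\right)}{10} = \left(-1\right) \left(- \frac{139}{10}\right) = \frac{139}{10}$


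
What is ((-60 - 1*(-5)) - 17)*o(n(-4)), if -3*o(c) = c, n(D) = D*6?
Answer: -576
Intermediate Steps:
n(D) = 6*D
o(c) = -c/3
((-60 - 1*(-5)) - 17)*o(n(-4)) = ((-60 - 1*(-5)) - 17)*(-2*(-4)) = ((-60 + 5) - 17)*(-1/3*(-24)) = (-55 - 17)*8 = -72*8 = -576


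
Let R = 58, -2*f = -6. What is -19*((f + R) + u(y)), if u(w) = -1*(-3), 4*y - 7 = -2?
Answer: -1216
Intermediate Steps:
f = 3 (f = -½*(-6) = 3)
y = 5/4 (y = 7/4 + (¼)*(-2) = 7/4 - ½ = 5/4 ≈ 1.2500)
u(w) = 3
-19*((f + R) + u(y)) = -19*((3 + 58) + 3) = -19*(61 + 3) = -19*64 = -1216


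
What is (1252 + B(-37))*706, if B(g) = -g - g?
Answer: 936156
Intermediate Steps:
B(g) = -2*g
(1252 + B(-37))*706 = (1252 - 2*(-37))*706 = (1252 + 74)*706 = 1326*706 = 936156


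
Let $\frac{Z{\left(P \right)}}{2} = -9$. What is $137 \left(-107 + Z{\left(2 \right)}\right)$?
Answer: $-17125$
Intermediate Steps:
$Z{\left(P \right)} = -18$ ($Z{\left(P \right)} = 2 \left(-9\right) = -18$)
$137 \left(-107 + Z{\left(2 \right)}\right) = 137 \left(-107 - 18\right) = 137 \left(-125\right) = -17125$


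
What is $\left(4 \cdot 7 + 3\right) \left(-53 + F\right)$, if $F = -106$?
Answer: $-4929$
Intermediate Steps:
$\left(4 \cdot 7 + 3\right) \left(-53 + F\right) = \left(4 \cdot 7 + 3\right) \left(-53 - 106\right) = \left(28 + 3\right) \left(-159\right) = 31 \left(-159\right) = -4929$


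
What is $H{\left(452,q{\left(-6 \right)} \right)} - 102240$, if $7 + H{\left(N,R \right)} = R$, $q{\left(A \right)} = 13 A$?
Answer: $-102325$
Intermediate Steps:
$H{\left(N,R \right)} = -7 + R$
$H{\left(452,q{\left(-6 \right)} \right)} - 102240 = \left(-7 + 13 \left(-6\right)\right) - 102240 = \left(-7 - 78\right) - 102240 = -85 - 102240 = -102325$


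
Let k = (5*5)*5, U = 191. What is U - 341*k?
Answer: -42434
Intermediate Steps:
k = 125 (k = 25*5 = 125)
U - 341*k = 191 - 341*125 = 191 - 42625 = -42434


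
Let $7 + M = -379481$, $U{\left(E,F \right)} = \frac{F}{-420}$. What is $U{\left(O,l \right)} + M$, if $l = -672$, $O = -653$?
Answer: $- \frac{1897432}{5} \approx -3.7949 \cdot 10^{5}$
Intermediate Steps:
$U{\left(E,F \right)} = - \frac{F}{420}$ ($U{\left(E,F \right)} = F \left(- \frac{1}{420}\right) = - \frac{F}{420}$)
$M = -379488$ ($M = -7 - 379481 = -379488$)
$U{\left(O,l \right)} + M = \left(- \frac{1}{420}\right) \left(-672\right) - 379488 = \frac{8}{5} - 379488 = - \frac{1897432}{5}$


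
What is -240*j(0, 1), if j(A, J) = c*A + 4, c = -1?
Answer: -960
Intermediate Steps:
j(A, J) = 4 - A (j(A, J) = -A + 4 = 4 - A)
-240*j(0, 1) = -240*(4 - 1*0) = -240*(4 + 0) = -240*4 = -960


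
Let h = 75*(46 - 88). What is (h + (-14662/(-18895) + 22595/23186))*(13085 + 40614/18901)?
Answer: -341170675066407003757/8280518082470 ≈ -4.1202e+7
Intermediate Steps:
h = -3150 (h = 75*(-42) = -3150)
(h + (-14662/(-18895) + 22595/23186))*(13085 + 40614/18901) = (-3150 + (-14662/(-18895) + 22595/23186))*(13085 + 40614/18901) = (-3150 + (-14662*(-1/18895) + 22595*(1/23186)))*(13085 + 40614*(1/18901)) = (-3150 + (14662/18895 + 22595/23186))*(13085 + 40614/18901) = (-3150 + 766885657/438099470)*(247360199/18901) = -1379246444843/438099470*247360199/18901 = -341170675066407003757/8280518082470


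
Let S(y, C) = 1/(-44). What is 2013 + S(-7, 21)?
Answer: 88571/44 ≈ 2013.0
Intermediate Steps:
S(y, C) = -1/44
2013 + S(-7, 21) = 2013 - 1/44 = 88571/44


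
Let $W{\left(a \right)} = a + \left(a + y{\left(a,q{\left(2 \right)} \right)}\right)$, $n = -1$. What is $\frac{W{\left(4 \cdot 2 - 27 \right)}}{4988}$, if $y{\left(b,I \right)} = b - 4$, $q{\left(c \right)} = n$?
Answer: $- \frac{61}{4988} \approx -0.012229$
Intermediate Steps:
$q{\left(c \right)} = -1$
$y{\left(b,I \right)} = -4 + b$
$W{\left(a \right)} = -4 + 3 a$ ($W{\left(a \right)} = a + \left(a + \left(-4 + a\right)\right) = a + \left(-4 + 2 a\right) = -4 + 3 a$)
$\frac{W{\left(4 \cdot 2 - 27 \right)}}{4988} = \frac{-4 + 3 \left(4 \cdot 2 - 27\right)}{4988} = \left(-4 + 3 \left(8 - 27\right)\right) \frac{1}{4988} = \left(-4 + 3 \left(-19\right)\right) \frac{1}{4988} = \left(-4 - 57\right) \frac{1}{4988} = \left(-61\right) \frac{1}{4988} = - \frac{61}{4988}$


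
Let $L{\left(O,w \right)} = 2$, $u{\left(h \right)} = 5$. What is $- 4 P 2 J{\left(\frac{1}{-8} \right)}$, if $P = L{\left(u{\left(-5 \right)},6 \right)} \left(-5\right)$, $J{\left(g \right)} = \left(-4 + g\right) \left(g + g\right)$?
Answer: $\frac{165}{2} \approx 82.5$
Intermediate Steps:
$J{\left(g \right)} = 2 g \left(-4 + g\right)$ ($J{\left(g \right)} = \left(-4 + g\right) 2 g = 2 g \left(-4 + g\right)$)
$P = -10$ ($P = 2 \left(-5\right) = -10$)
$- 4 P 2 J{\left(\frac{1}{-8} \right)} = \left(-4\right) \left(-10\right) 2 \frac{2 \left(-4 + \frac{1}{-8}\right)}{-8} = 40 \cdot 2 \cdot 2 \left(- \frac{1}{8}\right) \left(-4 - \frac{1}{8}\right) = 80 \cdot 2 \left(- \frac{1}{8}\right) \left(- \frac{33}{8}\right) = 80 \cdot \frac{33}{32} = \frac{165}{2}$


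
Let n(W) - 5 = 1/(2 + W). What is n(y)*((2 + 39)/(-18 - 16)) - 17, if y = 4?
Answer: -4739/204 ≈ -23.230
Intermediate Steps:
n(W) = 5 + 1/(2 + W)
n(y)*((2 + 39)/(-18 - 16)) - 17 = ((11 + 5*4)/(2 + 4))*((2 + 39)/(-18 - 16)) - 17 = ((11 + 20)/6)*(41/(-34)) - 17 = ((⅙)*31)*(41*(-1/34)) - 17 = (31/6)*(-41/34) - 17 = -1271/204 - 17 = -4739/204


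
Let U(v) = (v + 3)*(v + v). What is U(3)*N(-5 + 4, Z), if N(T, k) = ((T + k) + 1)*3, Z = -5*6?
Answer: -3240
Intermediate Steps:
Z = -30
N(T, k) = 3 + 3*T + 3*k (N(T, k) = (1 + T + k)*3 = 3 + 3*T + 3*k)
U(v) = 2*v*(3 + v) (U(v) = (3 + v)*(2*v) = 2*v*(3 + v))
U(3)*N(-5 + 4, Z) = (2*3*(3 + 3))*(3 + 3*(-5 + 4) + 3*(-30)) = (2*3*6)*(3 + 3*(-1) - 90) = 36*(3 - 3 - 90) = 36*(-90) = -3240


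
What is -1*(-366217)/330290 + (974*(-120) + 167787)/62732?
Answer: 19893798937/10359876140 ≈ 1.9203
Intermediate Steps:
-1*(-366217)/330290 + (974*(-120) + 167787)/62732 = 366217*(1/330290) + (-116880 + 167787)*(1/62732) = 366217/330290 + 50907*(1/62732) = 366217/330290 + 50907/62732 = 19893798937/10359876140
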